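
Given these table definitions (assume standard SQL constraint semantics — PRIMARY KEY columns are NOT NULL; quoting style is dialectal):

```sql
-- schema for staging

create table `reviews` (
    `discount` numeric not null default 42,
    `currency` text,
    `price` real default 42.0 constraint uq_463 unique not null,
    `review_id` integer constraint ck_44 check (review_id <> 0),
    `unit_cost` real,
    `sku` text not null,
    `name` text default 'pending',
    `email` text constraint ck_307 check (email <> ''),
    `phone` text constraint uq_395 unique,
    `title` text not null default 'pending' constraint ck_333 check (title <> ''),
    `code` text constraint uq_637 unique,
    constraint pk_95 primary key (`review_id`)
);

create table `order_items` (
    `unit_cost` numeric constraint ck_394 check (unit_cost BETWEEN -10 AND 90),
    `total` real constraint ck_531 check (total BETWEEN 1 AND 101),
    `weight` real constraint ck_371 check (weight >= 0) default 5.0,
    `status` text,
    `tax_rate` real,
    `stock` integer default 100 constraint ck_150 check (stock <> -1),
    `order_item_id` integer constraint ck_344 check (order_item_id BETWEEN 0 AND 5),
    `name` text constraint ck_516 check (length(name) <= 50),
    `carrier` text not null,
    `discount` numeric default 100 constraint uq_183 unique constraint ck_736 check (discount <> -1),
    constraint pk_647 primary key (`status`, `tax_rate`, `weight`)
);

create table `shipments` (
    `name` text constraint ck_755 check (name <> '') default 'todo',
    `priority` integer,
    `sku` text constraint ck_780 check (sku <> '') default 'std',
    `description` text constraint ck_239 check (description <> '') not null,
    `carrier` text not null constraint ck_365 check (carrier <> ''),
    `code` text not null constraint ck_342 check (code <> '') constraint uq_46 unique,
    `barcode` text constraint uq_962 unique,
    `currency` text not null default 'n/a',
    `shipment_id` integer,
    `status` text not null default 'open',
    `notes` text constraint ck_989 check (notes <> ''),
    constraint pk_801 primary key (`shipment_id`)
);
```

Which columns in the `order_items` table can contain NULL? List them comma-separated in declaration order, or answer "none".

- unit_cost: CHECK does not forbid NULL (a CHECK constraint passes when its expression is NULL) → nullable.
- total: CHECK does not forbid NULL (a CHECK constraint passes when its expression is NULL) → nullable.
- weight: part of the PRIMARY KEY, which implies NOT NULL → not nullable.
- status: part of the PRIMARY KEY, which implies NOT NULL → not nullable.
- tax_rate: part of the PRIMARY KEY, which implies NOT NULL → not nullable.
- stock: CHECK does not forbid NULL (a CHECK constraint passes when its expression is NULL) → nullable.
- order_item_id: CHECK does not forbid NULL (a CHECK constraint passes when its expression is NULL) → nullable.
- name: CHECK does not forbid NULL (a CHECK constraint passes when its expression is NULL) → nullable.
- carrier: declared NOT NULL → not nullable.
- discount: CHECK does not forbid NULL (a CHECK constraint passes when its expression is NULL) → nullable.

unit_cost, total, stock, order_item_id, name, discount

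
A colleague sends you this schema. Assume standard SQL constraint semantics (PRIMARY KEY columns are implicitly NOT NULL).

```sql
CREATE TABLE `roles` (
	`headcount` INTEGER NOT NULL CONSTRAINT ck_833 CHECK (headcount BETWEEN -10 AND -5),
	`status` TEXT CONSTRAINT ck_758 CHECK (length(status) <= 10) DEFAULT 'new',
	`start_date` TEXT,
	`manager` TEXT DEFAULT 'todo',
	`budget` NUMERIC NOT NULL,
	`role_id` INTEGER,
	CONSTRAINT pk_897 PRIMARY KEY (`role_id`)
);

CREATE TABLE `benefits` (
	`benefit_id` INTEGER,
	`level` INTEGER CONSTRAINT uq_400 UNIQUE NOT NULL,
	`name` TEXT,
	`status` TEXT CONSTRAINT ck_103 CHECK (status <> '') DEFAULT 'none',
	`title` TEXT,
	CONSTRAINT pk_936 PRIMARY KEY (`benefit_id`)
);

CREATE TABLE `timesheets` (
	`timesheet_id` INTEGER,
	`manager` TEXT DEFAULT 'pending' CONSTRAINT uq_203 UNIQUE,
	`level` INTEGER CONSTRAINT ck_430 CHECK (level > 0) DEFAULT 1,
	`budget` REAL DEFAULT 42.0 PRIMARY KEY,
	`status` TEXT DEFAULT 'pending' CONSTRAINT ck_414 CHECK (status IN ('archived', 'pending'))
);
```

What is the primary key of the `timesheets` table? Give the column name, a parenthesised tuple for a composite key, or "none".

budget is declared PRIMARY KEY inline on the column.

budget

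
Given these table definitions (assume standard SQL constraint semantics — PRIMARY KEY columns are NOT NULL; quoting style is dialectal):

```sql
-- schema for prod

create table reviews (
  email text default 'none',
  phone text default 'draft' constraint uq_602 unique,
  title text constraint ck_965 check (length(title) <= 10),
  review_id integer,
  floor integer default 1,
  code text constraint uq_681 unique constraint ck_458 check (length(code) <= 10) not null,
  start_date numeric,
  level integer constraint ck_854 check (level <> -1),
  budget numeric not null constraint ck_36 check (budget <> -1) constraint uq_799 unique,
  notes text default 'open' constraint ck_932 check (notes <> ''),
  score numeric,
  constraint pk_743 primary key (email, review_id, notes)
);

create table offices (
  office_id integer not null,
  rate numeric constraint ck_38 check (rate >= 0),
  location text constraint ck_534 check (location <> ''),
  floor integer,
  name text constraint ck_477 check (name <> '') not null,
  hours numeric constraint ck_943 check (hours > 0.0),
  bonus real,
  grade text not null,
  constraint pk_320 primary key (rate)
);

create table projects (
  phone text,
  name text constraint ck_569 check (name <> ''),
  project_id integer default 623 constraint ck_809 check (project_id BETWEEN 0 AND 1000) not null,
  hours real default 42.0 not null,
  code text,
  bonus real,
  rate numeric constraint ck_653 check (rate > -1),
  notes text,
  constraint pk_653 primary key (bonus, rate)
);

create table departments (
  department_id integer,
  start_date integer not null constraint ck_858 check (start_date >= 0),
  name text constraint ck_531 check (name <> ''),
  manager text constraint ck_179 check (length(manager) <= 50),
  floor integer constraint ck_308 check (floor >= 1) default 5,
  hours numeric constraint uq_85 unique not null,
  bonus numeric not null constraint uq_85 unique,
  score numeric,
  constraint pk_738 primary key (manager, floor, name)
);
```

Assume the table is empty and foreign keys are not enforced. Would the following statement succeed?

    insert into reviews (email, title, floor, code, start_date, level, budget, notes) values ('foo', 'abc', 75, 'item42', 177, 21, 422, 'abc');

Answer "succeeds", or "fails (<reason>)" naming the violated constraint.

fails (NOT NULL on review_id)

review_id is omitted from the column list and has no DEFAULT, so it would receive NULL.
But review_id is part of the PRIMARY KEY (implied NOT NULL).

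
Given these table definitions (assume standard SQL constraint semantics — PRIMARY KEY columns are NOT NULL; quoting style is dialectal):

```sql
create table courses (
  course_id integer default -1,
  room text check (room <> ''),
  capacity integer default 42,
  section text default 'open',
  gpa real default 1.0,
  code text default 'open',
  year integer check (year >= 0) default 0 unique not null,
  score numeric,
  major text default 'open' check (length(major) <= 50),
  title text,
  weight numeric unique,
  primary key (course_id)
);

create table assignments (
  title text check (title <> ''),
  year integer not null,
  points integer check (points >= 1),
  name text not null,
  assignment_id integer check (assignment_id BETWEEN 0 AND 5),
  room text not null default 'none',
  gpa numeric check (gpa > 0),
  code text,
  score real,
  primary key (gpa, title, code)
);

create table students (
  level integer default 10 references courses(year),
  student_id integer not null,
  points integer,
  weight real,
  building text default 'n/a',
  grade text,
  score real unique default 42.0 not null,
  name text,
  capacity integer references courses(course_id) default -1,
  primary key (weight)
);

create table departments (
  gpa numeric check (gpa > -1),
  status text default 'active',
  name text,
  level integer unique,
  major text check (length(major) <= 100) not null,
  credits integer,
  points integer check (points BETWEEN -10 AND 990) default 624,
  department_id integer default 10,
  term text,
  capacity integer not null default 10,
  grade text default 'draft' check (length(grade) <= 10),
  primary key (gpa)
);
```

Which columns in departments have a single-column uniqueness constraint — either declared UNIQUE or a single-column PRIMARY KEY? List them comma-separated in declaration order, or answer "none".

- gpa: single-column PRIMARY KEY → unique.
- status: no UNIQUE or single-column PK constraint.
- name: no UNIQUE or single-column PK constraint.
- level: declared UNIQUE → unique.
- major: no UNIQUE or single-column PK constraint.
- credits: no UNIQUE or single-column PK constraint.
- points: no UNIQUE or single-column PK constraint.
- department_id: no UNIQUE or single-column PK constraint.
- term: no UNIQUE or single-column PK constraint.
- capacity: no UNIQUE or single-column PK constraint.
- grade: no UNIQUE or single-column PK constraint.

gpa, level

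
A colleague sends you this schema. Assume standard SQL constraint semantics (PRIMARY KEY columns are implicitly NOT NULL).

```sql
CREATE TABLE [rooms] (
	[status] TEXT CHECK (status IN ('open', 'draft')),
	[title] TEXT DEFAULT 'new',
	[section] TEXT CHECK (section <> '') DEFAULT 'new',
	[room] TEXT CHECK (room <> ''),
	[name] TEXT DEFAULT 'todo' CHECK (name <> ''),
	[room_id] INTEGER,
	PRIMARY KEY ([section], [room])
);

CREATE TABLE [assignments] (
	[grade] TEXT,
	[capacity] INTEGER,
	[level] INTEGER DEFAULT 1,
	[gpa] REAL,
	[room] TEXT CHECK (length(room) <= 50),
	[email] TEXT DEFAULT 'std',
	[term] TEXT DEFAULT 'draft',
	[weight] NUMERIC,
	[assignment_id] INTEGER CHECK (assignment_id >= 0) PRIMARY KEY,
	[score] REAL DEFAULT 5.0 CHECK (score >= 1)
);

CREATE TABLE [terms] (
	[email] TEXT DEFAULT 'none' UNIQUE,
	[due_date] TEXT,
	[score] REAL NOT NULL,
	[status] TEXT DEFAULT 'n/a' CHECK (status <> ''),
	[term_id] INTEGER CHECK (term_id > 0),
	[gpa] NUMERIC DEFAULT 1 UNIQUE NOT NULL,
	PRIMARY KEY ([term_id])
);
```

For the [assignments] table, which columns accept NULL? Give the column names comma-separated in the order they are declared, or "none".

grade, capacity, level, gpa, room, email, term, weight, score

- grade: no NOT NULL constraint applies → nullable.
- capacity: no NOT NULL constraint applies → nullable.
- level: DEFAULT only fills an omitted column; an explicit NULL is still allowed → nullable.
- gpa: no NOT NULL constraint applies → nullable.
- room: CHECK does not forbid NULL (a CHECK constraint passes when its expression is NULL) → nullable.
- email: DEFAULT only fills an omitted column; an explicit NULL is still allowed → nullable.
- term: DEFAULT only fills an omitted column; an explicit NULL is still allowed → nullable.
- weight: no NOT NULL constraint applies → nullable.
- assignment_id: part of the PRIMARY KEY, which implies NOT NULL → not nullable.
- score: CHECK does not forbid NULL (a CHECK constraint passes when its expression is NULL) → nullable.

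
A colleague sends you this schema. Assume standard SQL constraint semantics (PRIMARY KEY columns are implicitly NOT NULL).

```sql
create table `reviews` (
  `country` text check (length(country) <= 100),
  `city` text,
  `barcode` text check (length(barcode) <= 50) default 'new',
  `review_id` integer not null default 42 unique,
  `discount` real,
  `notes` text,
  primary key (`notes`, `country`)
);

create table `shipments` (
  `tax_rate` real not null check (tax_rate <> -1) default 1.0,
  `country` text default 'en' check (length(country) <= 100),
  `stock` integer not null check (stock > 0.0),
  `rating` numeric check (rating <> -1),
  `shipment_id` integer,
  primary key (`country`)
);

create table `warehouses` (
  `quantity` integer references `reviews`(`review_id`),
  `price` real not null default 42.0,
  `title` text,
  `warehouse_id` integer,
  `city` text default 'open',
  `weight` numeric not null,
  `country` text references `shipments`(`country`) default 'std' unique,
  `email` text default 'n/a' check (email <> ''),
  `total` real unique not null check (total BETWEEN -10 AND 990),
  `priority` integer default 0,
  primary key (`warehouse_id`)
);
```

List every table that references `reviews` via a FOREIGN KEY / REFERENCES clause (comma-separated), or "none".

- warehouses.quantity references reviews(review_id).

warehouses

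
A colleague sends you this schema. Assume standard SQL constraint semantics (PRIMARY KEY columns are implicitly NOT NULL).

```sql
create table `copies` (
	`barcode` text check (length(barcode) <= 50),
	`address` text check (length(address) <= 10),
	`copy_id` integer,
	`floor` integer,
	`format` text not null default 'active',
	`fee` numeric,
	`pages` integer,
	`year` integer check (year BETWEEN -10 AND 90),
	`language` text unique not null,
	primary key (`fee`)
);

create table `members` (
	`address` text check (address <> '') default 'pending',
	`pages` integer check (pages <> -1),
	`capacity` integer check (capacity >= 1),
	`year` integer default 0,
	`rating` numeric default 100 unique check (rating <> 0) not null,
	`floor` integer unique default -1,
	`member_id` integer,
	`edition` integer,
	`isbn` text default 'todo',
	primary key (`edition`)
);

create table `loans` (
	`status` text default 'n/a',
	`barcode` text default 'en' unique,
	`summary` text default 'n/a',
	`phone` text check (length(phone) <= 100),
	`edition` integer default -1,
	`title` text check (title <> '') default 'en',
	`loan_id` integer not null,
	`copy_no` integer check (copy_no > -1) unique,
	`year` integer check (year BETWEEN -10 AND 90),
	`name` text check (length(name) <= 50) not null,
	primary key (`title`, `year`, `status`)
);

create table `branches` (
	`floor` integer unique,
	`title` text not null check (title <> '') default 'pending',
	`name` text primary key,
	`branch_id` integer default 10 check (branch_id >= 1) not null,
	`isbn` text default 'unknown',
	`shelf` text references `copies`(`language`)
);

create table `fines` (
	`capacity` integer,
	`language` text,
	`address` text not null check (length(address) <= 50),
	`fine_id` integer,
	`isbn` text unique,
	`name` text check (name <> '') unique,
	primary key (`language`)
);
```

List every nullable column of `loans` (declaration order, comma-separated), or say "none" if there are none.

barcode, summary, phone, edition, copy_no

- status: part of the PRIMARY KEY, which implies NOT NULL → not nullable.
- barcode: UNIQUE does not imply NOT NULL → nullable.
- summary: DEFAULT only fills an omitted column; an explicit NULL is still allowed → nullable.
- phone: CHECK does not forbid NULL (a CHECK constraint passes when its expression is NULL) → nullable.
- edition: DEFAULT only fills an omitted column; an explicit NULL is still allowed → nullable.
- title: part of the PRIMARY KEY, which implies NOT NULL → not nullable.
- loan_id: declared NOT NULL → not nullable.
- copy_no: CHECK does not forbid NULL (a CHECK constraint passes when its expression is NULL) → nullable.
- year: part of the PRIMARY KEY, which implies NOT NULL → not nullable.
- name: declared NOT NULL → not nullable.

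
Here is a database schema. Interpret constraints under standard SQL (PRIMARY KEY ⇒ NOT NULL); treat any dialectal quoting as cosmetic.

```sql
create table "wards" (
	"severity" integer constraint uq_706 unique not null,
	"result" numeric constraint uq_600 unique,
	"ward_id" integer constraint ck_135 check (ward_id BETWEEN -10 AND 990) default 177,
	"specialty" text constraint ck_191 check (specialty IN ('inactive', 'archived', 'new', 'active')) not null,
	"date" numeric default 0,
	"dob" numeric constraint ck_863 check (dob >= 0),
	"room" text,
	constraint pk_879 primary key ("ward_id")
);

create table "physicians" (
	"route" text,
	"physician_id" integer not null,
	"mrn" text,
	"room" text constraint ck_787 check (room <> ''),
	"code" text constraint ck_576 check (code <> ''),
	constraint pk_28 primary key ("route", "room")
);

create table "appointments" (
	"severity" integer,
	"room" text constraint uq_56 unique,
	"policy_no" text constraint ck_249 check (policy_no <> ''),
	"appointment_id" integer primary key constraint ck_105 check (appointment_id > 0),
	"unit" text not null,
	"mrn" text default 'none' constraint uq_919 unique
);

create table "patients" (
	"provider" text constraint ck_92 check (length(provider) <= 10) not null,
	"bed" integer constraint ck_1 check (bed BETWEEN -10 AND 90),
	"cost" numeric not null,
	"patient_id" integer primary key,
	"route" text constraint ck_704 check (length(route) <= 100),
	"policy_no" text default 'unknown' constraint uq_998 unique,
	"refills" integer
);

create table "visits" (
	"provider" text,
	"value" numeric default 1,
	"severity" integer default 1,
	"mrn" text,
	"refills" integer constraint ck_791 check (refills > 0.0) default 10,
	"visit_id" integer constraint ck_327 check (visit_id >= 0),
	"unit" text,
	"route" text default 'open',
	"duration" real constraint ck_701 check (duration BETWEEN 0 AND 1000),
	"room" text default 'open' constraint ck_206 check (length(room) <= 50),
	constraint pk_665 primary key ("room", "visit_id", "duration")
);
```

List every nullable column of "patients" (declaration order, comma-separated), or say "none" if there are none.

bed, route, policy_no, refills

- provider: declared NOT NULL → not nullable.
- bed: CHECK does not forbid NULL (a CHECK constraint passes when its expression is NULL) → nullable.
- cost: declared NOT NULL → not nullable.
- patient_id: part of the PRIMARY KEY, which implies NOT NULL → not nullable.
- route: CHECK does not forbid NULL (a CHECK constraint passes when its expression is NULL) → nullable.
- policy_no: UNIQUE does not imply NOT NULL → nullable.
- refills: no NOT NULL constraint applies → nullable.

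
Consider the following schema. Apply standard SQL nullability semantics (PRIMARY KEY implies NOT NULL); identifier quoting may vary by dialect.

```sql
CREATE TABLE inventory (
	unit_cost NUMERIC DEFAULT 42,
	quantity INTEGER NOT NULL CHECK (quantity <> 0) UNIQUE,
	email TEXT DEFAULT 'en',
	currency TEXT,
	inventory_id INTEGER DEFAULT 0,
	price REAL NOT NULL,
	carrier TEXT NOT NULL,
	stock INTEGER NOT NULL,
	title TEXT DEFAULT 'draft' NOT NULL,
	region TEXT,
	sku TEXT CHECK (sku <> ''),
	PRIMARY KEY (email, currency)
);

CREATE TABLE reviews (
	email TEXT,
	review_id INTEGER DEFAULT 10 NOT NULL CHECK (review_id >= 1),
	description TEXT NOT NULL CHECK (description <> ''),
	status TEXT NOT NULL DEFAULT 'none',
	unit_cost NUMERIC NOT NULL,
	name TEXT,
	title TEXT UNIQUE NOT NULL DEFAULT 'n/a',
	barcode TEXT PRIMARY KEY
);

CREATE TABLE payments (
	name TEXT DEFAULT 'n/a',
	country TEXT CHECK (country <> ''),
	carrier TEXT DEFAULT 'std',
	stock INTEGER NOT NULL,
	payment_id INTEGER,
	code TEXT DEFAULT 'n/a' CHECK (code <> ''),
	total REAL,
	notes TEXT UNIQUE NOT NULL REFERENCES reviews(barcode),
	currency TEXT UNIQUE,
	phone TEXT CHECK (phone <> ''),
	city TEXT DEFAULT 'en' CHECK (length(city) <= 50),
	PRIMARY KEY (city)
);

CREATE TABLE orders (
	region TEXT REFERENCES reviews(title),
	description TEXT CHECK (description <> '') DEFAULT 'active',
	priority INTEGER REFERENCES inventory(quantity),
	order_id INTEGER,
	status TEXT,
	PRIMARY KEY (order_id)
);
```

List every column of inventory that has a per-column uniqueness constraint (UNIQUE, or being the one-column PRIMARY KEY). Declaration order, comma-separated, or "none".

quantity

- unit_cost: no UNIQUE or single-column PK constraint.
- quantity: declared UNIQUE → unique.
- email: part of a composite PRIMARY KEY — only the tuple is unique, not this column on its own.
- currency: part of a composite PRIMARY KEY — only the tuple is unique, not this column on its own.
- inventory_id: no UNIQUE or single-column PK constraint.
- price: no UNIQUE or single-column PK constraint.
- carrier: no UNIQUE or single-column PK constraint.
- stock: no UNIQUE or single-column PK constraint.
- title: no UNIQUE or single-column PK constraint.
- region: no UNIQUE or single-column PK constraint.
- sku: no UNIQUE or single-column PK constraint.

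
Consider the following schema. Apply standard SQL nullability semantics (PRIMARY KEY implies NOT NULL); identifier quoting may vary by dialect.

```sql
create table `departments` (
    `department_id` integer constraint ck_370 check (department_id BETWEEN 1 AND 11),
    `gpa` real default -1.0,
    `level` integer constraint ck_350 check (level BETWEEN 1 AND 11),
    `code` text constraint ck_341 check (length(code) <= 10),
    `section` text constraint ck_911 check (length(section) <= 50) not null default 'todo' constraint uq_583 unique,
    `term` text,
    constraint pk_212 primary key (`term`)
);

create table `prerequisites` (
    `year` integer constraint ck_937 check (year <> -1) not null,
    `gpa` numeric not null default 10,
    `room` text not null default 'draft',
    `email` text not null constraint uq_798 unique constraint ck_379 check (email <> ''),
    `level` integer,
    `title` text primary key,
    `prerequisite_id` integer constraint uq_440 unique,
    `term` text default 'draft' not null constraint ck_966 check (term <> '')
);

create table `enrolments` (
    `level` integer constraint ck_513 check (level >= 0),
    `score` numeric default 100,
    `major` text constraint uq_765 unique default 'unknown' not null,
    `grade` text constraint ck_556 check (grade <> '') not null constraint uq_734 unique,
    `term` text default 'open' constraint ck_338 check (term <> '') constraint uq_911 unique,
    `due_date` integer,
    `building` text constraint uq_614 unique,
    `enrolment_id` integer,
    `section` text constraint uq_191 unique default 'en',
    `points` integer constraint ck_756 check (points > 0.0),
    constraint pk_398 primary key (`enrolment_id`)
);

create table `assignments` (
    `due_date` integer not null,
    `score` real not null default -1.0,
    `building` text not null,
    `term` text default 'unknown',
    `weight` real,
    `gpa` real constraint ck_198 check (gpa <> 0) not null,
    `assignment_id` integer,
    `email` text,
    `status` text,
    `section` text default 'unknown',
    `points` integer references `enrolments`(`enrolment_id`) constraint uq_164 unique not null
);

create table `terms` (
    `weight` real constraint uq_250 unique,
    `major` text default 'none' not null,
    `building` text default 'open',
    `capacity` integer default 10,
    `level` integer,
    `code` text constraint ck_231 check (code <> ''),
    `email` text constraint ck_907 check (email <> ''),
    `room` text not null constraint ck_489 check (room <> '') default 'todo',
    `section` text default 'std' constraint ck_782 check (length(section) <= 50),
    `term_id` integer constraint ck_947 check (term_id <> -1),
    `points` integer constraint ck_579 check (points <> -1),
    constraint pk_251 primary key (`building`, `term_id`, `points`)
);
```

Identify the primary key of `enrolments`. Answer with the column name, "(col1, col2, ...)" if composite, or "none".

enrolment_id

enrolment_id is declared PRIMARY KEY as a table-level PRIMARY KEY clause.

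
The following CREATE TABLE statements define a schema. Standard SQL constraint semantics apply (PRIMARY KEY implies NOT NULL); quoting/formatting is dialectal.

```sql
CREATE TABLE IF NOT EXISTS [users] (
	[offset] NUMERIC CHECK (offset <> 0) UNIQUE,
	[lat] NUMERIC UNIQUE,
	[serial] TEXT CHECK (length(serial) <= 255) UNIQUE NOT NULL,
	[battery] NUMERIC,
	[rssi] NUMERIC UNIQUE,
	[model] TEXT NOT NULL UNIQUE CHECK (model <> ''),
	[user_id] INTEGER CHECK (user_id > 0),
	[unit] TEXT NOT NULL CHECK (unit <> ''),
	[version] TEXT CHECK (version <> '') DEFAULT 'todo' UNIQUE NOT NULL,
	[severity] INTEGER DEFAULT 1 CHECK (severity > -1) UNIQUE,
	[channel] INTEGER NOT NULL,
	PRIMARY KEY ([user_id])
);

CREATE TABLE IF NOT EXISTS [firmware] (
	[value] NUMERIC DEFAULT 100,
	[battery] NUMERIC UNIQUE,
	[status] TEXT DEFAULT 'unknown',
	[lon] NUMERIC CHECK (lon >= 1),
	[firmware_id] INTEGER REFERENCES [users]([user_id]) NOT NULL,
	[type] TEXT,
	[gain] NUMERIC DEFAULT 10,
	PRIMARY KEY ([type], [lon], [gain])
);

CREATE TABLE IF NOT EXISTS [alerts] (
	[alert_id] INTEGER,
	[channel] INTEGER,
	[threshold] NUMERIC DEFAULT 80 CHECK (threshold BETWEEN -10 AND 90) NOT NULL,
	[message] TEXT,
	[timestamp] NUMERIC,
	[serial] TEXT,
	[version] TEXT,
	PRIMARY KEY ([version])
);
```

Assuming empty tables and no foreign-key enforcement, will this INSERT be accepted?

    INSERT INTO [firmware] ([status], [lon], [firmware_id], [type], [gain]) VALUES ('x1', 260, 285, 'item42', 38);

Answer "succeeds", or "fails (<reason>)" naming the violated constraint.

NOT NULL columns: firmware_id is supplied; gain is supplied; lon is supplied; type is supplied.
CHECK constraints: 260 satisfies (lon >= 1).
No constraint is violated.

succeeds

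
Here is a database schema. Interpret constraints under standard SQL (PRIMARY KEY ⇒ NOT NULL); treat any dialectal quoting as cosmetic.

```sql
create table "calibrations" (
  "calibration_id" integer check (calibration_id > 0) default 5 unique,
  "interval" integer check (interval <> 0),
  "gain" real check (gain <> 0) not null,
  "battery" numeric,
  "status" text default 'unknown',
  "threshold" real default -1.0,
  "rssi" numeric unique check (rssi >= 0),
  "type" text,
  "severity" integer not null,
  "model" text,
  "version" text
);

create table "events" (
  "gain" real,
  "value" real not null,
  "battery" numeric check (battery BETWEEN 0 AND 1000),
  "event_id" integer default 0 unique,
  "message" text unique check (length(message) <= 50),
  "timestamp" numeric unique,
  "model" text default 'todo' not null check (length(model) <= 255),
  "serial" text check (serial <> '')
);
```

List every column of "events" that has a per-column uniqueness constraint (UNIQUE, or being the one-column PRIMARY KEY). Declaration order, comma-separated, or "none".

event_id, message, timestamp

- gain: no UNIQUE or single-column PK constraint.
- value: no UNIQUE or single-column PK constraint.
- battery: no UNIQUE or single-column PK constraint.
- event_id: declared UNIQUE → unique.
- message: declared UNIQUE → unique.
- timestamp: declared UNIQUE → unique.
- model: no UNIQUE or single-column PK constraint.
- serial: no UNIQUE or single-column PK constraint.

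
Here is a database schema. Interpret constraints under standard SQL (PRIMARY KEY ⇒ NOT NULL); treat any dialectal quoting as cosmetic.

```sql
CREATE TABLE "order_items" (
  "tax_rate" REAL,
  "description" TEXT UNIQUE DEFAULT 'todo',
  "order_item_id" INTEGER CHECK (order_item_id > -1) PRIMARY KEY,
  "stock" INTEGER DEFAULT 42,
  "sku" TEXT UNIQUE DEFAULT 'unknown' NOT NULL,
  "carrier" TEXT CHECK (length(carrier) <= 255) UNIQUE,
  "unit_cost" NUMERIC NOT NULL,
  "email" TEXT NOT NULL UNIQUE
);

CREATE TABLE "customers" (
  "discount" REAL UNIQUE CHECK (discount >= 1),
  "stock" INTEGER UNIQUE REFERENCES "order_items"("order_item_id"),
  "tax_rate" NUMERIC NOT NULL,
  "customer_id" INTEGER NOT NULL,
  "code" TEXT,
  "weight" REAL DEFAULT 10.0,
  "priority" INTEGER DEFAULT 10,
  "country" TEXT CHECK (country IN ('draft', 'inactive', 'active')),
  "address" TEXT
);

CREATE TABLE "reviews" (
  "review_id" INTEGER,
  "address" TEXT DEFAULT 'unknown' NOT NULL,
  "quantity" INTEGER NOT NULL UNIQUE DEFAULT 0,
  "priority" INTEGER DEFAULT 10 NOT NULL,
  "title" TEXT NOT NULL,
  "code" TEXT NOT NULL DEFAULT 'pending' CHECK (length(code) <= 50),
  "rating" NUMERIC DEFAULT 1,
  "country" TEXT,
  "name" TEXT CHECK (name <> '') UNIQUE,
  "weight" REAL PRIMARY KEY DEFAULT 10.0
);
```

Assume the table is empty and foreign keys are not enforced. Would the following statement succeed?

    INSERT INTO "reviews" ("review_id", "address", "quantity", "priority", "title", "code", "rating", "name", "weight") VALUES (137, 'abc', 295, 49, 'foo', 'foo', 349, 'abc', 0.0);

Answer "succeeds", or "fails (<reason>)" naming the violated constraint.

succeeds

NOT NULL columns: address is supplied; code is supplied; priority is supplied; quantity is supplied; title is supplied; weight is supplied.
CHECK constraints: 'foo' satisfies (length(code) <= 50); 'abc' satisfies (name <> '').
No constraint is violated.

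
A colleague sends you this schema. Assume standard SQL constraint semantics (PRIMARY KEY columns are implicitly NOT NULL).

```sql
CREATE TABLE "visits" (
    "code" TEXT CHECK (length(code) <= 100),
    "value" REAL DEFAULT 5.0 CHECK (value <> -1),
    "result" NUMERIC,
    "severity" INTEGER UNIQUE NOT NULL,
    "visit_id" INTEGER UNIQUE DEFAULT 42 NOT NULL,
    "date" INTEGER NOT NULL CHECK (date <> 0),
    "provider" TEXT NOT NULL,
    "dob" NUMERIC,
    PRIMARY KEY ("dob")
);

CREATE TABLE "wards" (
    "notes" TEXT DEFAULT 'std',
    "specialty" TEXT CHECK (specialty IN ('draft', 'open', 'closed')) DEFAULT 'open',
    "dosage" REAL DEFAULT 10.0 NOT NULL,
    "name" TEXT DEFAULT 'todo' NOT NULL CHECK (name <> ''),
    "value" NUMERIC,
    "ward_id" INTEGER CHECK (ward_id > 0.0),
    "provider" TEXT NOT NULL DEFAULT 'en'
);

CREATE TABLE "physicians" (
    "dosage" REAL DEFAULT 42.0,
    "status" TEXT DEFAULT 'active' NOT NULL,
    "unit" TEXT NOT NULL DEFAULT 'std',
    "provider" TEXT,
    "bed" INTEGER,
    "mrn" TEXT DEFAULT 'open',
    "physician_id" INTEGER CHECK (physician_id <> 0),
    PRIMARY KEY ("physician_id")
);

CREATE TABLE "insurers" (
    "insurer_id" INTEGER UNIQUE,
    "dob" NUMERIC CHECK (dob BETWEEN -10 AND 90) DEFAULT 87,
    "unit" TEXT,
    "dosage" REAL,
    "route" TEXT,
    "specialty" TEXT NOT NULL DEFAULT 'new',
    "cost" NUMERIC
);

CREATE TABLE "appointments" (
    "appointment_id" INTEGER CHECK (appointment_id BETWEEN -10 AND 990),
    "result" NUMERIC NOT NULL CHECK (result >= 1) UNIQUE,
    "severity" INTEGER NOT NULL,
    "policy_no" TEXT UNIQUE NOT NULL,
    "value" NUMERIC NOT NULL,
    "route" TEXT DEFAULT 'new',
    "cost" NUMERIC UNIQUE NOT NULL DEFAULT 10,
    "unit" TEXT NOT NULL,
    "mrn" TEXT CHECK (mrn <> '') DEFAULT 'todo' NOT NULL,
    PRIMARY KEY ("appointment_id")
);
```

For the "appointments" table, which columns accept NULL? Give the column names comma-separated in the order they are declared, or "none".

route

- appointment_id: part of the PRIMARY KEY, which implies NOT NULL → not nullable.
- result: declared NOT NULL → not nullable.
- severity: declared NOT NULL → not nullable.
- policy_no: declared NOT NULL → not nullable.
- value: declared NOT NULL → not nullable.
- route: DEFAULT only fills an omitted column; an explicit NULL is still allowed → nullable.
- cost: declared NOT NULL → not nullable.
- unit: declared NOT NULL → not nullable.
- mrn: declared NOT NULL → not nullable.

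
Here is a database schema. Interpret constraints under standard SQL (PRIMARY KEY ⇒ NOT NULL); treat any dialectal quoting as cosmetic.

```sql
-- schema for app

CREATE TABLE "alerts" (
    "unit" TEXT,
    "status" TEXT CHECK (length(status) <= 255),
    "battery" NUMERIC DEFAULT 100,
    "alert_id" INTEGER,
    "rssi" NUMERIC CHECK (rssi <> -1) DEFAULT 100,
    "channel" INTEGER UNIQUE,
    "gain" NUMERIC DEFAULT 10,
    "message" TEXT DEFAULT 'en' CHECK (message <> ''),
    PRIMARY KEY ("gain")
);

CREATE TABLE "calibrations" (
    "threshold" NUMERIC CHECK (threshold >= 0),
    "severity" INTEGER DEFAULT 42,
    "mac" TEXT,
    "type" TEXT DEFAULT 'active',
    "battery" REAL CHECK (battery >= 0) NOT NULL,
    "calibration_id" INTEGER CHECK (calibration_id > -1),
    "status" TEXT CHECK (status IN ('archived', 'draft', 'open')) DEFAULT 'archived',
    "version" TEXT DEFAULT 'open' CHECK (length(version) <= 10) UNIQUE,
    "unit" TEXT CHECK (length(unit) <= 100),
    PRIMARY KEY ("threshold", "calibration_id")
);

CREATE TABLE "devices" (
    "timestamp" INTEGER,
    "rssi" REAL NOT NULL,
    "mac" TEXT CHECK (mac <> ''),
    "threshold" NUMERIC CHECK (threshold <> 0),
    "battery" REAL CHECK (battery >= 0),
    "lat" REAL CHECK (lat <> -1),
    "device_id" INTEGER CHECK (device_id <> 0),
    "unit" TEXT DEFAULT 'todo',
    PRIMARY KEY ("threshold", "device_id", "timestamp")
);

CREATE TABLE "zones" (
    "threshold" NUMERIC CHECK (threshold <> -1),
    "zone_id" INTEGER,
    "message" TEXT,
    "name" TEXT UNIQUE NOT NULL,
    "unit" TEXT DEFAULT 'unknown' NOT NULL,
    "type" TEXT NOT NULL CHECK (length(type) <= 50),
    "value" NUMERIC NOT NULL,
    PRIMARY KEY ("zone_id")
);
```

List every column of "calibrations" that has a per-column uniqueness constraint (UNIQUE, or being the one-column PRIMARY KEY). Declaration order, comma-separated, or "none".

version

- threshold: part of a composite PRIMARY KEY — only the tuple is unique, not this column on its own.
- severity: no UNIQUE or single-column PK constraint.
- mac: no UNIQUE or single-column PK constraint.
- type: no UNIQUE or single-column PK constraint.
- battery: no UNIQUE or single-column PK constraint.
- calibration_id: part of a composite PRIMARY KEY — only the tuple is unique, not this column on its own.
- status: no UNIQUE or single-column PK constraint.
- version: declared UNIQUE → unique.
- unit: no UNIQUE or single-column PK constraint.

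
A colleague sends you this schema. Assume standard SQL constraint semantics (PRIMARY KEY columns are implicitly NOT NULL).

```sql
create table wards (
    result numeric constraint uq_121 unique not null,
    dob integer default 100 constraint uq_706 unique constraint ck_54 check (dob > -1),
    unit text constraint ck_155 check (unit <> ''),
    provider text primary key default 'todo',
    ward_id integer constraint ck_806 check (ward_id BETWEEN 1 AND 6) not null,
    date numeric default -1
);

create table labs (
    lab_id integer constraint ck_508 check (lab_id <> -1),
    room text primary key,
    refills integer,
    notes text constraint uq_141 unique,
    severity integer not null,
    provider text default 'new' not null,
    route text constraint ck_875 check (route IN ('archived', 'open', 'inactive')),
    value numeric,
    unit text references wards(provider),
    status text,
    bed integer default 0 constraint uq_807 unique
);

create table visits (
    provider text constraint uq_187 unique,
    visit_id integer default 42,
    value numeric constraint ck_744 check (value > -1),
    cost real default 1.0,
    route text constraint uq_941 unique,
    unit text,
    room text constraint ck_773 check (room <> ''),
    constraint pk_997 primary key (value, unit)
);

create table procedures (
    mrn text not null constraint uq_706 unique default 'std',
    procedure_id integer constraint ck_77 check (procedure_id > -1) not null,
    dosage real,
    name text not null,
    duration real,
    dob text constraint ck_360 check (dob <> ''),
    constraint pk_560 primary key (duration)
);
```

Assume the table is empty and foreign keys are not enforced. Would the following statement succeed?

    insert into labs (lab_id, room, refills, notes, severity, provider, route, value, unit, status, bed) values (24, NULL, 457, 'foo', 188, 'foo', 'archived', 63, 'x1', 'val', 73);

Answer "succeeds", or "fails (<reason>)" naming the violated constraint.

fails (NOT NULL on room)

room is explicitly set to NULL, but room is part of the PRIMARY KEY (implied NOT NULL).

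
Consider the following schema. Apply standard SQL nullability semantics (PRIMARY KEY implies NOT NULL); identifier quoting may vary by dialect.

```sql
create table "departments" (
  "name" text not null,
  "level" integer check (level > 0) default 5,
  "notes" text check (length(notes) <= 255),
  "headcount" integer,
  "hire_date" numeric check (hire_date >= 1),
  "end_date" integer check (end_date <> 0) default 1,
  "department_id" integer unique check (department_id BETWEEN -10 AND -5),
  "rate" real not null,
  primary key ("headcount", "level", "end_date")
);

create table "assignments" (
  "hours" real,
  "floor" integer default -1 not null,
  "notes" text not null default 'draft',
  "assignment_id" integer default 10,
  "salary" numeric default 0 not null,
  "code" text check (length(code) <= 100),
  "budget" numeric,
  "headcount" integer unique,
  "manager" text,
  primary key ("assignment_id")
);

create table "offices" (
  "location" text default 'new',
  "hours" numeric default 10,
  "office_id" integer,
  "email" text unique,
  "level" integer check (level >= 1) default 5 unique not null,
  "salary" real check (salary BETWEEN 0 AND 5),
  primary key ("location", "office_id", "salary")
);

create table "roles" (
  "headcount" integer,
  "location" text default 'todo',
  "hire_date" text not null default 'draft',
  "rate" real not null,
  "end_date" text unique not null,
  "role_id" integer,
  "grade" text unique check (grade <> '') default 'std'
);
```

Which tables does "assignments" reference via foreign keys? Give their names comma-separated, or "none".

No column in assignments has a REFERENCES clause.

none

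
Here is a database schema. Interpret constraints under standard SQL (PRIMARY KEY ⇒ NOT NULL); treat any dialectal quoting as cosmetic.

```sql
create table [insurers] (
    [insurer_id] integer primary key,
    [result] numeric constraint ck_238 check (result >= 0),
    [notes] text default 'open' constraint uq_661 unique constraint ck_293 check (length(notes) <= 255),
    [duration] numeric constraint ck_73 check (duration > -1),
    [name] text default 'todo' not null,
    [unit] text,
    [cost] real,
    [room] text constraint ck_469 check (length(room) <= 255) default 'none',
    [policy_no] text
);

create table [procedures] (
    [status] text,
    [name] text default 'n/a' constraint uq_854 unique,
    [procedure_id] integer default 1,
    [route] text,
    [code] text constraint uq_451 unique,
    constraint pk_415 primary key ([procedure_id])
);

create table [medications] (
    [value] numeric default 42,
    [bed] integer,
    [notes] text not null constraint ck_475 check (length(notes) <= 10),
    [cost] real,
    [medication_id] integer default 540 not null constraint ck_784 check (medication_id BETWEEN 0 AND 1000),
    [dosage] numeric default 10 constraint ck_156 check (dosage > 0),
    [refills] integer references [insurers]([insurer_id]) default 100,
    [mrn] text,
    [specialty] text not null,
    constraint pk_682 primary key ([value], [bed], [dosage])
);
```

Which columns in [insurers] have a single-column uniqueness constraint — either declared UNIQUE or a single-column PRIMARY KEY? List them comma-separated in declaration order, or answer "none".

insurer_id, notes

- insurer_id: single-column PRIMARY KEY → unique.
- result: no UNIQUE or single-column PK constraint.
- notes: declared UNIQUE → unique.
- duration: no UNIQUE or single-column PK constraint.
- name: no UNIQUE or single-column PK constraint.
- unit: no UNIQUE or single-column PK constraint.
- cost: no UNIQUE or single-column PK constraint.
- room: no UNIQUE or single-column PK constraint.
- policy_no: no UNIQUE or single-column PK constraint.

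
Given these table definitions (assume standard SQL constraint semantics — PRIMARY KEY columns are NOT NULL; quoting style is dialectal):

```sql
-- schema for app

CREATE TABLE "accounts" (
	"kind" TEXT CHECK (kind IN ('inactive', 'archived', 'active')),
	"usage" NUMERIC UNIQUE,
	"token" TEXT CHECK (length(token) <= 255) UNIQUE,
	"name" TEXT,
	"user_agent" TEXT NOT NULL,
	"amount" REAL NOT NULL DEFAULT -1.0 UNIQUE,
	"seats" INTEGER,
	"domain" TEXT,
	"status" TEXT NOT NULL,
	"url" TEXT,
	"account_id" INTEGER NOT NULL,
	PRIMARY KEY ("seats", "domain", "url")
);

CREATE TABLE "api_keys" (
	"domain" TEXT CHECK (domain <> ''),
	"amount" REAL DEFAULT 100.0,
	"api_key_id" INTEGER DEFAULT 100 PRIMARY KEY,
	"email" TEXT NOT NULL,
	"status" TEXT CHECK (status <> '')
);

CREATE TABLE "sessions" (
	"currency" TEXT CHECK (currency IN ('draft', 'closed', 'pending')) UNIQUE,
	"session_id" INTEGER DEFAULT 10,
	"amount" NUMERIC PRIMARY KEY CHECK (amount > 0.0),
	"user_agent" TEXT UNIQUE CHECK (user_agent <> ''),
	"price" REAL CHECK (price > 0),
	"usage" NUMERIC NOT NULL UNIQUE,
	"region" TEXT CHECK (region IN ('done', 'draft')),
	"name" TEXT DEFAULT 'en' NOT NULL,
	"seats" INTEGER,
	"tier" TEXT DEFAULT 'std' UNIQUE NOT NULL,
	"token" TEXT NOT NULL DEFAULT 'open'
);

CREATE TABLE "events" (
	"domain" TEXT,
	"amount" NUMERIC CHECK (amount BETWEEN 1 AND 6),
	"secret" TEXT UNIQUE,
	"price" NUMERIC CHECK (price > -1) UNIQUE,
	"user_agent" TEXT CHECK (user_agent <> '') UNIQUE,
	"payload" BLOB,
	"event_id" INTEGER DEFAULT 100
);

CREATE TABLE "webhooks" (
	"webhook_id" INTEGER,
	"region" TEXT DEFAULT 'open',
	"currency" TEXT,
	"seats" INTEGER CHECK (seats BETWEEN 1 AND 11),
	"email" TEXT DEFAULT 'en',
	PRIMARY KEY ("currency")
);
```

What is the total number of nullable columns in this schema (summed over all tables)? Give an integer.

24

accounts: 4 nullable (kind, usage, token, name — PK (seats, domain, url) and explicit NOT NULL columns excluded).
api_keys: 3 nullable (domain, amount, status — PK (api_key_id) and explicit NOT NULL columns excluded).
sessions: 6 nullable (currency, session_id, user_agent, price, region, seats — PK (amount) and explicit NOT NULL columns excluded).
events: 7 nullable (domain, amount, secret, price, user_agent, payload, event_id — PK none and explicit NOT NULL columns excluded).
webhooks: 4 nullable (webhook_id, region, seats, email — PK (currency) and explicit NOT NULL columns excluded).
Total: 4 + 3 + 6 + 7 + 4 = 24.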